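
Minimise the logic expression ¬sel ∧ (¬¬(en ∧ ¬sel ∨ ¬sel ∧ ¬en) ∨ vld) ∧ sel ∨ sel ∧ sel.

¬sel ∧ (¬¬(en ∧ ¬sel ∨ ¬sel ∧ ¬en) ∨ vld) ∧ sel ∨ sel ∧ sel
= ¬sel ∧ (¬¬¬sel ∨ vld) ∧ sel ∨ sel ∧ sel   — distribution
= ¬sel ∧ (¬sel ∨ vld) ∧ sel ∨ sel ∧ sel   — double negation
= ¬sel ∧ sel ∨ sel ∧ sel   — absorption
= sel   — distribution

sel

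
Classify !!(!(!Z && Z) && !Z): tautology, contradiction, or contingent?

contingent

!!(!(!Z && Z) && !Z)
= !(!Z && Z || Z)
= !Z
This depends on Z, so it is not a constant.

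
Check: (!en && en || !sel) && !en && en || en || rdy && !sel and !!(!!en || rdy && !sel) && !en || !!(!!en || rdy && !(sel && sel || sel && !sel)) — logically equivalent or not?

E1: (!en && en || !sel) && !en && en || en || rdy && !sel
    = !en && en || en || rdy && !sel   — absorption
    = en || rdy && !sel   — complement / identity
E2: !!(!!en || rdy && !sel) && !en || !!(!!en || rdy && !(sel && sel || sel && !sel))
    = !!(!!en || rdy && !sel) && !en || !!(!!en || rdy && !sel)   — distribution
    = !!(!!en || rdy && !sel)   — absorption
    = !!(en || rdy && !sel)   — double negation
    = en || rdy && !sel   — double negation
Both reduce to en || rdy && !sel, so they are equivalent.

Yes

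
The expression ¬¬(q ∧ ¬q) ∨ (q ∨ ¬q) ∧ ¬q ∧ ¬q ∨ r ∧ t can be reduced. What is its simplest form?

¬q ∨ r ∧ t

¬¬(q ∧ ¬q) ∨ (q ∨ ¬q) ∧ ¬q ∧ ¬q ∨ r ∧ t
= ¬¬(q ∧ ¬q) ∨ ¬q ∧ ¬q ∨ r ∧ t   — complement / identity
= q ∧ ¬q ∨ ¬q ∧ ¬q ∨ r ∧ t   — double negation
= ¬q ∨ r ∧ t   — distribution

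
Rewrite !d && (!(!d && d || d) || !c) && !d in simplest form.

!d

!d && (!(!d && d || d) || !c) && !d
= !d && (!d || !c) && !d   (complement / identity)
= !d && !d   (absorption)
= !d   (idempotence)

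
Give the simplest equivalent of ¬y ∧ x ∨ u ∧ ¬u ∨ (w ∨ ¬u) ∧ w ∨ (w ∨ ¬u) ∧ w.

¬y ∧ x ∨ u ∧ ¬u ∨ (w ∨ ¬u) ∧ w ∨ (w ∨ ¬u) ∧ w
= ¬y ∧ x ∨ u ∧ ¬u ∨ (w ∨ ¬u) ∧ w
= ¬y ∧ x ∨ u ∧ ¬u ∨ w
= ¬y ∧ x ∨ w

¬y ∧ x ∨ w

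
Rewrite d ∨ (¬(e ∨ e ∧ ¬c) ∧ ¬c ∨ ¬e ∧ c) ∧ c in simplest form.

d ∨ ¬e ∧ c

d ∨ (¬(e ∨ e ∧ ¬c) ∧ ¬c ∨ ¬e ∧ c) ∧ c
= d ∨ (¬e ∧ ¬c ∨ ¬e ∧ c) ∧ c   [absorption]
= d ∨ ¬e ∧ c   [distribution]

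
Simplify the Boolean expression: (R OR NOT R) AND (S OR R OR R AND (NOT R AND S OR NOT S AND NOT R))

(R OR NOT R) AND (S OR R OR R AND (NOT R AND S OR NOT S AND NOT R))
= (R OR NOT R) AND (S OR R OR R AND NOT R)
= S OR R OR R AND NOT R
= S OR R

S OR R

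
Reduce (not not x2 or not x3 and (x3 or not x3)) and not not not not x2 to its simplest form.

x2

(not not x2 or not x3 and (x3 or not x3)) and not not not not x2
= (not not x2 or not x3) and not not not not x2   (complement / identity)
= (not not x2 or not x3) and not not x2   (double negation)
= not not x2   (absorption)
= x2   (double negation)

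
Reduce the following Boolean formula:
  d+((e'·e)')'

d

d+((e'·e)')'
= d+e'·e   [double negation]
= d   [complement / identity]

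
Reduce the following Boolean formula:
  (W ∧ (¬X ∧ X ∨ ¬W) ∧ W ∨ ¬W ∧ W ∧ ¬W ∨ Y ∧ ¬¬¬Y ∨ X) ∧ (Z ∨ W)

(W ∧ (¬X ∧ X ∨ ¬W) ∧ W ∨ ¬W ∧ W ∧ ¬W ∨ Y ∧ ¬¬¬Y ∨ X) ∧ (Z ∨ W)
= (W ∧ ¬W ∧ W ∨ ¬W ∧ W ∧ ¬W ∨ Y ∧ ¬¬¬Y ∨ X) ∧ (Z ∨ W)   — complement / identity
= (W ∧ ¬W ∧ W ∨ ¬W ∧ W ∧ ¬W ∨ Y ∧ ¬Y ∨ X) ∧ (Z ∨ W)   — double negation
= (¬W ∧ W ∨ Y ∧ ¬Y ∨ X) ∧ (Z ∨ W)   — distribution
= (Y ∧ ¬Y ∨ X) ∧ (Z ∨ W)   — complement / identity
= X ∧ (Z ∨ W)   — complement / identity

X ∧ (Z ∨ W)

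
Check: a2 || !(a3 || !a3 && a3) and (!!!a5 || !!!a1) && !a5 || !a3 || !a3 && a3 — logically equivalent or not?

No

E1: a2 || !(a3 || !a3 && a3)
    = a2 || !a3   — complement / identity
E2: (!!!a5 || !!!a1) && !a5 || !a3 || !a3 && a3
    = (!a5 || !!!a1) && !a5 || !a3 || !a3 && a3   — double negation
    = (!a5 || !!!a1) && !a5 || !a3   — complement / identity
    = (!a5 || !a1) && !a5 || !a3   — double negation
    = !a5 || !a3   — absorption
These differ: at a1=1, a2=1, a3=1, a5=1, E1 = 1 but E2 = 0.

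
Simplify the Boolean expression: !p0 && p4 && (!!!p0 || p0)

!p0 && p4 && (!!!p0 || p0)
= !p0 && p4 && (!p0 || p0)   (double negation)
= !p0 && p4   (complement / identity)

!p0 && p4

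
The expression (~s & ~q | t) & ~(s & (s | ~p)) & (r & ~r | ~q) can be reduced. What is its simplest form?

(~s & ~q | t) & ~(s & (s | ~p)) & (r & ~r | ~q)
= (~s & ~q | t) & ~(s & (s | ~p)) & ~q   (complement / identity)
= (~s & ~q | t) & ~s & ~q   (absorption)
= ~s & ~q   (absorption)

~s & ~q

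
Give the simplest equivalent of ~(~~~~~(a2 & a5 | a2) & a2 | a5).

~a5

~(~~~~~(a2 & a5 | a2) & a2 | a5)
= ~(~~~(a2 & a5 | a2) & a2 | a5)   [double negation]
= ~(~(a2 & a5 | a2) & a2 | a5)   [double negation]
= ~(~a2 & a2 | a5)   [absorption]
= ~a5   [complement / identity]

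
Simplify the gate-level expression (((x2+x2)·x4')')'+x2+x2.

(((x2+x2)·x4')')'+x2+x2
= (x2+x2)·x4'+x2+x2   (double negation)
= x2+x2   (absorption)
= x2   (idempotence)

x2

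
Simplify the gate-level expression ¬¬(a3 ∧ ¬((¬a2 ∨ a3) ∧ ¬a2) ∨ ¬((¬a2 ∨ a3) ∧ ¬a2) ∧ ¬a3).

¬¬(a3 ∧ ¬((¬a2 ∨ a3) ∧ ¬a2) ∨ ¬((¬a2 ∨ a3) ∧ ¬a2) ∧ ¬a3)
= ¬¬¬((¬a2 ∨ a3) ∧ ¬a2)
= ¬¬¬¬a2
= ¬¬a2
= a2

a2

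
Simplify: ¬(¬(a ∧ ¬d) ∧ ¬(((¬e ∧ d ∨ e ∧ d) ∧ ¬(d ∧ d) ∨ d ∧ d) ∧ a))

¬(¬(a ∧ ¬d) ∧ ¬(((¬e ∧ d ∨ e ∧ d) ∧ ¬(d ∧ d) ∨ d ∧ d) ∧ a))
= a ∧ ¬d ∨ ((¬e ∧ d ∨ e ∧ d) ∧ ¬(d ∧ d) ∨ d ∧ d) ∧ a
= a ∧ ¬d ∨ (d ∧ ¬(d ∧ d) ∨ d ∧ d) ∧ a
= a ∧ ¬d ∨ (d ∧ ¬d ∨ d ∧ d) ∧ a
= a ∧ ¬d ∨ d ∧ a
= a

a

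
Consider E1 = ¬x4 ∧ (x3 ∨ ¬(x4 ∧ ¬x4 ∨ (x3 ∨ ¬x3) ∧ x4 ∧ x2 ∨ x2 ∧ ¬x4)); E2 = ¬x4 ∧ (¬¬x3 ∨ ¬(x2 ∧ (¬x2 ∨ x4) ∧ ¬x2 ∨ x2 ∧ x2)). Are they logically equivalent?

Yes

E1: ¬x4 ∧ (x3 ∨ ¬(x4 ∧ ¬x4 ∨ (x3 ∨ ¬x3) ∧ x4 ∧ x2 ∨ x2 ∧ ¬x4))
    = ¬x4 ∧ (x3 ∨ ¬(x4 ∧ ¬x4 ∨ x4 ∧ x2 ∨ x2 ∧ ¬x4))   (complement / identity)
    = ¬x4 ∧ (x3 ∨ ¬(x4 ∧ ¬x4 ∨ x2))   (distribution)
    = ¬x4 ∧ (x3 ∨ ¬x2)   (complement / identity)
E2: ¬x4 ∧ (¬¬x3 ∨ ¬(x2 ∧ (¬x2 ∨ x4) ∧ ¬x2 ∨ x2 ∧ x2))
    = ¬x4 ∧ (¬¬x3 ∨ ¬(x2 ∧ ¬x2 ∨ x2 ∧ x2))   (absorption)
    = ¬x4 ∧ (¬¬x3 ∨ ¬x2)   (distribution)
    = ¬x4 ∧ (x3 ∨ ¬x2)   (double negation)
Both reduce to ¬x4 ∧ (x3 ∨ ¬x2), so they are equivalent.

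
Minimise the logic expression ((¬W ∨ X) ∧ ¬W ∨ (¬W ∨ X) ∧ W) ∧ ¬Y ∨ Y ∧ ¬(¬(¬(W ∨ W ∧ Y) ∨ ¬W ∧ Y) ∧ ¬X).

¬W ∨ X

((¬W ∨ X) ∧ ¬W ∨ (¬W ∨ X) ∧ W) ∧ ¬Y ∨ Y ∧ ¬(¬(¬(W ∨ W ∧ Y) ∨ ¬W ∧ Y) ∧ ¬X)
= ((¬W ∨ X) ∧ ¬W ∨ (¬W ∨ X) ∧ W) ∧ ¬Y ∨ Y ∧ ¬(¬(¬W ∨ ¬W ∧ Y) ∧ ¬X)
= (¬W ∨ X) ∧ ¬Y ∨ Y ∧ ¬(¬(¬W ∨ ¬W ∧ Y) ∧ ¬X)
= (¬W ∨ X) ∧ ¬Y ∨ Y ∧ ¬(¬¬W ∧ ¬X)
= (¬W ∨ X) ∧ ¬Y ∨ Y ∧ (¬W ∨ X)
= ¬W ∨ X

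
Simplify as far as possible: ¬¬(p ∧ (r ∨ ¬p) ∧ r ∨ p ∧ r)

p ∧ r

¬¬(p ∧ (r ∨ ¬p) ∧ r ∨ p ∧ r)
= p ∧ (r ∨ ¬p) ∧ r ∨ p ∧ r   [double negation]
= p ∧ r ∨ p ∧ r   [absorption]
= p ∧ r   [idempotence]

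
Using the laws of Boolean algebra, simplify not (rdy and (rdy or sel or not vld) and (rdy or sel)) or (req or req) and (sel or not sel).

not rdy or req

not (rdy and (rdy or sel or not vld) and (rdy or sel)) or (req or req) and (sel or not sel)
= not (rdy and (rdy or sel or not vld) and (rdy or sel)) or req or req   (complement / identity)
= not (rdy and (rdy or sel or not vld) and (rdy or sel)) or req   (idempotence)
= not (rdy and (rdy or sel)) or req   (absorption)
= not rdy or req   (absorption)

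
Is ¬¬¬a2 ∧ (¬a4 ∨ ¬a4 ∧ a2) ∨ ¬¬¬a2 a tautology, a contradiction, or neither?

neither

¬¬¬a2 ∧ (¬a4 ∨ ¬a4 ∧ a2) ∨ ¬¬¬a2
= ¬¬¬a2 ∧ ¬a4 ∨ ¬¬¬a2   — absorption
= ¬¬¬a2   — absorption
= ¬a2   — double negation
This depends on a2, so it is not a constant.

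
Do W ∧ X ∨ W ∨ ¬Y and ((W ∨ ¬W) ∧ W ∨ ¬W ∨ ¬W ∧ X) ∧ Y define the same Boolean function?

E1: W ∧ X ∨ W ∨ ¬Y
    = W ∨ ¬Y   — absorption
E2: ((W ∨ ¬W) ∧ W ∨ ¬W ∨ ¬W ∧ X) ∧ Y
    = (W ∨ ¬W ∨ ¬W ∧ X) ∧ Y   — complement / identity
    = (W ∨ ¬W) ∧ Y   — absorption
    = Y   — complement / identity
These differ: at W=0, X=0, Y=0, E1 = 1 but E2 = 0.

No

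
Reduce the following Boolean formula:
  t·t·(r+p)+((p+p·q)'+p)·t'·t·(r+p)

t·(r+p)

t·t·(r+p)+((p+p·q)'+p)·t'·t·(r+p)
= t·t·(r+p)+(p'+p)·t'·t·(r+p)   — absorption
= t·t·(r+p)+t'·t·(r+p)   — complement / identity
= t·(r+p)   — distribution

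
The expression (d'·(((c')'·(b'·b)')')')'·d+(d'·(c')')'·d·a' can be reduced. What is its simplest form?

d

(d'·(((c')'·(b'·b)')')')'·d+(d'·(c')')'·d·a'
= (d'·(c'+b'·b)')'·d+(d'·(c')')'·d·a'
= (d'·(c')')'·d+(d'·(c')')'·d·a'
= (d'·(c')')'·d
= (d+c')·d
= d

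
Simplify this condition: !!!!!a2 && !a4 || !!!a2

!a2

!!!!!a2 && !a4 || !!!a2
= !!!a2 && !a4 || !!!a2   — double negation
= !!!a2 && !a4 || !a2   — double negation
= !a2 && !a4 || !a2   — double negation
= !a2   — absorption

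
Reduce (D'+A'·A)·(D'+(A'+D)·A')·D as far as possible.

(D'+A'·A)·(D'+(A'+D)·A')·D
= (D'+A'·A)·(D'+A')·D   — absorption
= D'·(D'+A')·D   — complement / identity
= D'·D   — absorption
= 0   — complement

0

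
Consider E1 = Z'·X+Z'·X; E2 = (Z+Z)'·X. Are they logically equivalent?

E1: Z'·X+Z'·X
    = Z'·X   [idempotence]
E2: (Z+Z)'·X
    = Z'·X   [idempotence]
Both reduce to Z'·X, so they are equivalent.

Yes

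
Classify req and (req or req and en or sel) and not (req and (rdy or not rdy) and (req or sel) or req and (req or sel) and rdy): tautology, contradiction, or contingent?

req and (req or req and en or sel) and not (req and (rdy or not rdy) and (req or sel) or req and (req or sel) and rdy)
= req and (req or sel) and not (req and (rdy or not rdy) and (req or sel) or req and (req or sel) and rdy)   (absorption)
= req and (req or sel) and not (req and (req or sel) or req and (req or sel) and rdy)   (complement / identity)
= req and (req or sel) and not (req and (req or sel))   (absorption)
= req and (req or sel) and not req   (absorption)
= req and not req   (absorption)
= False   (complement)

contradiction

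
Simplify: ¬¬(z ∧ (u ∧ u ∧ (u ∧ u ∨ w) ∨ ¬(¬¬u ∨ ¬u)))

z ∧ u

¬¬(z ∧ (u ∧ u ∧ (u ∧ u ∨ w) ∨ ¬(¬¬u ∨ ¬u)))
= z ∧ (u ∧ u ∧ (u ∧ u ∨ w) ∨ ¬(¬¬u ∨ ¬u))   — double negation
= z ∧ (u ∧ u ∨ ¬(¬¬u ∨ ¬u))   — absorption
= z ∧ (u ∧ u ∨ ¬u ∧ u)   — De Morgan
= z ∧ u   — distribution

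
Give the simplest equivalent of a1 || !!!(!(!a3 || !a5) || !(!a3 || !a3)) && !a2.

a1 || !!!(!(!a3 || !a5) || !(!a3 || !a3)) && !a2
= a1 || !!((!a3 || !a5) && (!a3 || !a3)) && !a2   [De Morgan]
= a1 || !!((!a3 || !a5) && !a3) && !a2   [idempotence]
= a1 || !!!a3 && !a2   [absorption]
= a1 || !a3 && !a2   [double negation]

a1 || !a3 && !a2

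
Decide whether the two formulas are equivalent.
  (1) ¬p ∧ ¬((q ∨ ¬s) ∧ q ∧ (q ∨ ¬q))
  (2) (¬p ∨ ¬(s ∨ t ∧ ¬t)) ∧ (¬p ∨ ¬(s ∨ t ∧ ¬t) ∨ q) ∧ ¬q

E1: ¬p ∧ ¬((q ∨ ¬s) ∧ q ∧ (q ∨ ¬q))
    = ¬p ∧ ¬((q ∨ ¬s) ∧ q)   — complement / identity
    = ¬p ∧ ¬q   — absorption
E2: (¬p ∨ ¬(s ∨ t ∧ ¬t)) ∧ (¬p ∨ ¬(s ∨ t ∧ ¬t) ∨ q) ∧ ¬q
    = (¬p ∨ ¬(s ∨ t ∧ ¬t)) ∧ ¬q   — absorption
    = (¬p ∨ ¬s) ∧ ¬q   — complement / identity
These differ: at p=1, q=0, s=0, t=0, E1 = 0 but E2 = 1.

No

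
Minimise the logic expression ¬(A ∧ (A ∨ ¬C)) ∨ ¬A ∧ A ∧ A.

¬(A ∧ (A ∨ ¬C)) ∨ ¬A ∧ A ∧ A
= ¬(A ∧ (A ∨ ¬C)) ∨ ¬A ∧ A   — idempotence
= ¬A ∨ ¬A ∧ A   — absorption
= ¬A   — complement / identity

¬A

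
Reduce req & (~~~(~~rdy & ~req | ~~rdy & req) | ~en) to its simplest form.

req & (~rdy | ~en)

req & (~~~(~~rdy & ~req | ~~rdy & req) | ~en)
= req & (~~~~~rdy | ~en)   (distribution)
= req & (~~~rdy | ~en)   (double negation)
= req & (~rdy | ~en)   (double negation)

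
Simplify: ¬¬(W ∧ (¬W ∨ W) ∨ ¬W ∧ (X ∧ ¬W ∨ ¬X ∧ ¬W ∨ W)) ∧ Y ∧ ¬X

Y ∧ ¬X

¬¬(W ∧ (¬W ∨ W) ∨ ¬W ∧ (X ∧ ¬W ∨ ¬X ∧ ¬W ∨ W)) ∧ Y ∧ ¬X
= ¬¬(W ∧ (¬W ∨ W) ∨ ¬W ∧ (¬W ∨ W)) ∧ Y ∧ ¬X   [distribution]
= ¬¬(¬W ∨ W) ∧ Y ∧ ¬X   [distribution]
= (¬W ∨ W) ∧ Y ∧ ¬X   [double negation]
= Y ∧ ¬X   [complement / identity]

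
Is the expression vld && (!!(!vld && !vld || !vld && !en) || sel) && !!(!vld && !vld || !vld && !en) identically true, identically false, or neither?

identically false

vld && (!!(!vld && !vld || !vld && !en) || sel) && !!(!vld && !vld || !vld && !en)
= vld && !!(!vld && !vld || !vld && !en)   [absorption]
= vld && !!((!vld || !en) && !vld)   [distribution]
= vld && !!!vld   [absorption]
= vld && !vld   [double negation]
= false   [complement]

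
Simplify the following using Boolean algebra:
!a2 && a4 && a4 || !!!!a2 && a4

!a2 && a4 && a4 || !!!!a2 && a4
= !a2 && a4 || !!!!a2 && a4   — idempotence
= !a2 && a4 || !!a2 && a4   — double negation
= !a2 && a4 || a2 && a4   — double negation
= a4   — distribution

a4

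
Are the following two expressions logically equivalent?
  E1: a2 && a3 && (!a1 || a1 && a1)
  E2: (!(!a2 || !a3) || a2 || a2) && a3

Yes

E1: a2 && a3 && (!a1 || a1 && a1)
    = a2 && a3 && (!a1 || a1)
    = a2 && a3
E2: (!(!a2 || !a3) || a2 || a2) && a3
    = (a2 && a3 || a2 || a2) && a3
    = (a2 || a2) && a3
    = a2 && a3
Both reduce to a2 && a3, so they are equivalent.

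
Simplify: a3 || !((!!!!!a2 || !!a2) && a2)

a3 || !a2

a3 || !((!!!!!a2 || !!a2) && a2)
= a3 || !((!!!a2 || !!a2) && a2)   (double negation)
= a3 || !((!a2 || !!a2) && a2)   (double negation)
= a3 || !((!a2 || a2) && a2)   (double negation)
= a3 || !a2   (complement / identity)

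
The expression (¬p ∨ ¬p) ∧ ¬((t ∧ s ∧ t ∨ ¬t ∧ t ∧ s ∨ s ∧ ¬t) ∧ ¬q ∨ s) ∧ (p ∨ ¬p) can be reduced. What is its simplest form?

¬p ∧ ¬s

(¬p ∨ ¬p) ∧ ¬((t ∧ s ∧ t ∨ ¬t ∧ t ∧ s ∨ s ∧ ¬t) ∧ ¬q ∨ s) ∧ (p ∨ ¬p)
= ¬p ∧ ¬((t ∧ s ∧ t ∨ ¬t ∧ t ∧ s ∨ s ∧ ¬t) ∧ ¬q ∨ s) ∧ (p ∨ ¬p)   — idempotence
= ¬p ∧ ¬((t ∧ s ∨ s ∧ ¬t) ∧ ¬q ∨ s) ∧ (p ∨ ¬p)   — distribution
= ¬p ∧ ¬(s ∧ ¬q ∨ s) ∧ (p ∨ ¬p)   — distribution
= ¬p ∧ ¬s ∧ (p ∨ ¬p)   — absorption
= ¬p ∧ ¬s   — complement / identity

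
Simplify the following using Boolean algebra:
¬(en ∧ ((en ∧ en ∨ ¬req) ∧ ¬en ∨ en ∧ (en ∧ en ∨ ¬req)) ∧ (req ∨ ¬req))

¬en

¬(en ∧ ((en ∧ en ∨ ¬req) ∧ ¬en ∨ en ∧ (en ∧ en ∨ ¬req)) ∧ (req ∨ ¬req))
= ¬(en ∧ (en ∧ en ∨ ¬req) ∧ (req ∨ ¬req))
= ¬(en ∧ (en ∧ en ∨ ¬req))
= ¬(en ∧ (en ∨ ¬req))
= ¬en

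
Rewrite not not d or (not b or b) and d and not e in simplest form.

not not d or (not b or b) and d and not e
= not not d or d and not e   — complement / identity
= d or d and not e   — double negation
= d   — absorption

d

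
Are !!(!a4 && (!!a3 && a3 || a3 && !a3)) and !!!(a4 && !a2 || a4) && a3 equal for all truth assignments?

E1: !!(!a4 && (!!a3 && a3 || a3 && !a3))
    = !a4 && (!!a3 && a3 || a3 && !a3)   [double negation]
    = !a4 && (a3 && a3 || a3 && !a3)   [double negation]
    = !a4 && a3   [distribution]
E2: !!!(a4 && !a2 || a4) && a3
    = !(a4 && !a2 || a4) && a3   [double negation]
    = !a4 && a3   [absorption]
Both reduce to !a4 && a3, so they are equivalent.

Yes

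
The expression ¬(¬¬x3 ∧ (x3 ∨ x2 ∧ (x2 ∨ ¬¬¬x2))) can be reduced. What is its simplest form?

¬x3

¬(¬¬x3 ∧ (x3 ∨ x2 ∧ (x2 ∨ ¬¬¬x2)))
= ¬(¬¬x3 ∧ (x3 ∨ x2 ∧ (x2 ∨ ¬x2)))   [double negation]
= ¬(x3 ∧ (x3 ∨ x2 ∧ (x2 ∨ ¬x2)))   [double negation]
= ¬(x3 ∧ (x3 ∨ x2))   [complement / identity]
= ¬x3   [absorption]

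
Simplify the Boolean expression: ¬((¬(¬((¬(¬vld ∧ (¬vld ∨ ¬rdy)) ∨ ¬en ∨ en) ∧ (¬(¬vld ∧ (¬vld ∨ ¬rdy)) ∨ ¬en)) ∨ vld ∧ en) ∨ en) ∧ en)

¬((¬(¬((¬(¬vld ∧ (¬vld ∨ ¬rdy)) ∨ ¬en ∨ en) ∧ (¬(¬vld ∧ (¬vld ∨ ¬rdy)) ∨ ¬en)) ∨ vld ∧ en) ∨ en) ∧ en)
= ¬((¬(¬(¬(¬vld ∧ (¬vld ∨ ¬rdy)) ∨ ¬en) ∨ vld ∧ en) ∨ en) ∧ en)   (absorption)
= ¬((¬(¬vld ∧ (¬vld ∨ ¬rdy) ∧ en ∨ vld ∧ en) ∨ en) ∧ en)   (De Morgan)
= ¬((¬(¬vld ∧ en ∨ vld ∧ en) ∨ en) ∧ en)   (absorption)
= ¬((¬en ∨ en) ∧ en)   (distribution)
= ¬en   (complement / identity)

¬en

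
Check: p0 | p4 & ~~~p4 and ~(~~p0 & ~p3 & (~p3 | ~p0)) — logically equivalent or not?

E1: p0 | p4 & ~~~p4
    = p0 | p4 & ~p4   (double negation)
    = p0   (complement / identity)
E2: ~(~~p0 & ~p3 & (~p3 | ~p0))
    = ~(~~p0 & ~p3)   (absorption)
    = ~p0 | p3   (De Morgan)
These differ: at p0=0, p3=0, p4=0, E1 = 0 but E2 = 1.

No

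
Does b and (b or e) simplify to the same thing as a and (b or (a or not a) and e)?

E1: b and (b or e)
    = b   — absorption
E2: a and (b or (a or not a) and e)
    = a and (b or e)   — complement / identity
These differ: at a=0, b=1, e=1, E1 = 1 but E2 = 0.

No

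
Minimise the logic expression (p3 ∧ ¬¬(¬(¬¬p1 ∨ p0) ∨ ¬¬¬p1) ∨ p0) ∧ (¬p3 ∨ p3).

p3 ∧ ¬p1 ∨ p0

(p3 ∧ ¬¬(¬(¬¬p1 ∨ p0) ∨ ¬¬¬p1) ∨ p0) ∧ (¬p3 ∨ p3)
= p3 ∧ ¬¬(¬(¬¬p1 ∨ p0) ∨ ¬¬¬p1) ∨ p0   [complement / identity]
= p3 ∧ ¬((¬¬p1 ∨ p0) ∧ ¬¬p1) ∨ p0   [De Morgan]
= p3 ∧ ¬¬¬p1 ∨ p0   [absorption]
= p3 ∧ ¬p1 ∨ p0   [double negation]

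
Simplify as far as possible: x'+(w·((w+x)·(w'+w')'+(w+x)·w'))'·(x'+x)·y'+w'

x'+w'

x'+(w·((w+x)·(w'+w')'+(w+x)·w'))'·(x'+x)·y'+w'
= x'+(w·((w+x)·w·w+(w+x)·w'))'·(x'+x)·y'+w'
= x'+(w·((w+x)·w+(w+x)·w'))'·(x'+x)·y'+w'
= x'+(w·(w+x))'·(x'+x)·y'+w'
= x'+w'·(x'+x)·y'+w'
= x'+w'·y'+w'
= x'+w'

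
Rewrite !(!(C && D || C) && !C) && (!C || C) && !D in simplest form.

!(!(C && D || C) && !C) && (!C || C) && !D
= (C && D || C || C) && (!C || C) && !D   — De Morgan
= (C || C) && (!C || C) && !D   — absorption
= (C && !C || C) && !D   — distribution
= C && !D   — complement / identity

C && !D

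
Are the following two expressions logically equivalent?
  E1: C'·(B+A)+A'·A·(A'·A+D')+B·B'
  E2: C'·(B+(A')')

Yes

E1: C'·(B+A)+A'·A·(A'·A+D')+B·B'
    = C'·(B+A)+A'·A·(A'·A+D')   [complement / identity]
    = C'·(B+A)+A'·A   [absorption]
    = C'·(B+A)   [complement / identity]
E2: C'·(B+(A')')
    = C'·(B+A)   [double negation]
Both reduce to C'·(B+A), so they are equivalent.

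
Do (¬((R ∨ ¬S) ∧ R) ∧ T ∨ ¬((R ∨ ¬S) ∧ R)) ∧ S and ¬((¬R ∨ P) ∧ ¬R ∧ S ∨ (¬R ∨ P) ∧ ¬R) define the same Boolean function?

E1: (¬((R ∨ ¬S) ∧ R) ∧ T ∨ ¬((R ∨ ¬S) ∧ R)) ∧ S
    = ¬((R ∨ ¬S) ∧ R) ∧ S   (absorption)
    = ¬R ∧ S   (absorption)
E2: ¬((¬R ∨ P) ∧ ¬R ∧ S ∨ (¬R ∨ P) ∧ ¬R)
    = ¬((¬R ∨ P) ∧ ¬R)   (absorption)
    = ¬¬R   (absorption)
    = R   (double negation)
These differ: at P=0, R=1, S=0, T=1, E1 = 0 but E2 = 1.

No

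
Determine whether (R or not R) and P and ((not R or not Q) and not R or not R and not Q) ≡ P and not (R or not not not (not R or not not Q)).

Yes

E1: (R or not R) and P and ((not R or not Q) and not R or not R and not Q)
    = (R or not R) and P and (not R or not R and not Q)
    = P and (not R or not R and not Q)
    = P and not R
E2: P and not (R or not not not (not R or not not Q))
    = P and not (R or not (not R or not not Q))
    = P and not (R or R and not Q)
    = P and not R
Both reduce to P and not R, so they are equivalent.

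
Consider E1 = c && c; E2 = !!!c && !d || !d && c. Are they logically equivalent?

No

E1: c && c
    = c   [idempotence]
E2: !!!c && !d || !d && c
    = !c && !d || !d && c   [double negation]
    = !d   [distribution]
These differ: at c=0, d=0, E1 = 0 but E2 = 1.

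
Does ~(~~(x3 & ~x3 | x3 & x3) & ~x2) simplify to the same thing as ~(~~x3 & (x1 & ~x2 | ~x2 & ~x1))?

Yes

E1: ~(~~(x3 & ~x3 | x3 & x3) & ~x2)
    = ~(~~x3 & ~x2)   (distribution)
    = ~x3 | x2   (De Morgan)
E2: ~(~~x3 & (x1 & ~x2 | ~x2 & ~x1))
    = ~(~~x3 & ~x2)   (distribution)
    = ~x3 | x2   (De Morgan)
Both reduce to ~x3 | x2, so they are equivalent.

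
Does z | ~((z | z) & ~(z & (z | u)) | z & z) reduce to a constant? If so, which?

z | ~((z | z) & ~(z & (z | u)) | z & z)
= z | ~((z | z) & ~z | z & z)
= z | ~(z & ~z | z & z)
= z | ~z
= 1

yes, True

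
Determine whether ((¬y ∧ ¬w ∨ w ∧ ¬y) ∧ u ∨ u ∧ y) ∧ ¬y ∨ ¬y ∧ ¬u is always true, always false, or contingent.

contingent

((¬y ∧ ¬w ∨ w ∧ ¬y) ∧ u ∨ u ∧ y) ∧ ¬y ∨ ¬y ∧ ¬u
= (¬y ∧ u ∨ u ∧ y) ∧ ¬y ∨ ¬y ∧ ¬u   — distribution
= u ∧ ¬y ∨ ¬y ∧ ¬u   — distribution
= ¬y   — distribution
This depends on y, so it is not a constant.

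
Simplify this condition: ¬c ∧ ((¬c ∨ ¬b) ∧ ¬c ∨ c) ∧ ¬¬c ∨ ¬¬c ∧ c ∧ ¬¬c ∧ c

¬c ∧ ((¬c ∨ ¬b) ∧ ¬c ∨ c) ∧ ¬¬c ∨ ¬¬c ∧ c ∧ ¬¬c ∧ c
= ¬c ∧ ((¬c ∨ ¬b) ∧ ¬c ∨ c) ∧ ¬¬c ∨ ¬¬c ∧ c   — idempotence
= ¬c ∧ (¬c ∨ c) ∧ ¬¬c ∨ ¬¬c ∧ c   — absorption
= ¬c ∧ ¬¬c ∨ ¬¬c ∧ c   — complement / identity
= ¬¬c   — distribution
= c   — double negation

c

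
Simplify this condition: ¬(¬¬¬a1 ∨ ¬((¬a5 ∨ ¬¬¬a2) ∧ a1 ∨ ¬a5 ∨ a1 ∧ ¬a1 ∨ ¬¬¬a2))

a1 ∧ (¬a5 ∨ ¬a2)

¬(¬¬¬a1 ∨ ¬((¬a5 ∨ ¬¬¬a2) ∧ a1 ∨ ¬a5 ∨ a1 ∧ ¬a1 ∨ ¬¬¬a2))
= ¬(¬¬¬a1 ∨ ¬((¬a5 ∨ ¬¬¬a2) ∧ a1 ∨ ¬a5 ∨ ¬¬¬a2))   [complement / identity]
= ¬(¬a1 ∨ ¬((¬a5 ∨ ¬¬¬a2) ∧ a1 ∨ ¬a5 ∨ ¬¬¬a2))   [double negation]
= ¬(¬a1 ∨ ¬((¬a5 ∨ ¬a2) ∧ a1 ∨ ¬a5 ∨ ¬¬¬a2))   [double negation]
= ¬(¬a1 ∨ ¬((¬a5 ∨ ¬a2) ∧ a1 ∨ ¬a5 ∨ ¬a2))   [double negation]
= a1 ∧ ((¬a5 ∨ ¬a2) ∧ a1 ∨ ¬a5 ∨ ¬a2)   [De Morgan]
= a1 ∧ (¬a5 ∨ ¬a2)   [absorption]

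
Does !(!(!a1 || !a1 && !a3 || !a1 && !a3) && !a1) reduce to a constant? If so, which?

yes, True

!(!(!a1 || !a1 && !a3 || !a1 && !a3) && !a1)
= !(!(!a1 || !a1 && !a3) && !a1)   [idempotence]
= !(!!a1 && !a1)   [absorption]
= !a1 || a1   [De Morgan]
= true   [complement]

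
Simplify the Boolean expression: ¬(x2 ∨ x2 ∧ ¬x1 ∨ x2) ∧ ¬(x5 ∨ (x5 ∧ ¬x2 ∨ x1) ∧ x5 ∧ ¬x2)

¬(x2 ∨ x2 ∧ ¬x1 ∨ x2) ∧ ¬(x5 ∨ (x5 ∧ ¬x2 ∨ x1) ∧ x5 ∧ ¬x2)
= ¬(x2 ∨ x2 ∧ ¬x1 ∨ x2) ∧ ¬(x5 ∨ x5 ∧ ¬x2)   (absorption)
= ¬(x2 ∨ x2) ∧ ¬(x5 ∨ x5 ∧ ¬x2)   (absorption)
= ¬x2 ∧ ¬(x5 ∨ x5 ∧ ¬x2)   (idempotence)
= ¬x2 ∧ ¬x5   (absorption)

¬x2 ∧ ¬x5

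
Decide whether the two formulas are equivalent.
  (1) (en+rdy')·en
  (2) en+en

Yes

E1: (en+rdy')·en
    = en
E2: en+en
    = en
Both reduce to en, so they are equivalent.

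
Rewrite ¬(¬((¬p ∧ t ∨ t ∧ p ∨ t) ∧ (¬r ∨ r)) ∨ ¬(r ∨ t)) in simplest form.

t

¬(¬((¬p ∧ t ∨ t ∧ p ∨ t) ∧ (¬r ∨ r)) ∨ ¬(r ∨ t))
= (¬p ∧ t ∨ t ∧ p ∨ t) ∧ (¬r ∨ r) ∧ (r ∨ t)
= (t ∨ t) ∧ (¬r ∨ r) ∧ (r ∨ t)
= (t ∨ t) ∧ (r ∨ t)
= t ∨ t ∧ r
= t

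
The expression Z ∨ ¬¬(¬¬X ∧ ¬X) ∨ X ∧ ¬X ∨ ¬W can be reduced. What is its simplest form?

Z ∨ ¬W

Z ∨ ¬¬(¬¬X ∧ ¬X) ∨ X ∧ ¬X ∨ ¬W
= Z ∨ ¬¬X ∧ ¬X ∨ X ∧ ¬X ∨ ¬W
= Z ∨ X ∧ ¬X ∨ X ∧ ¬X ∨ ¬W
= Z ∨ X ∧ ¬X ∨ ¬W
= Z ∨ ¬W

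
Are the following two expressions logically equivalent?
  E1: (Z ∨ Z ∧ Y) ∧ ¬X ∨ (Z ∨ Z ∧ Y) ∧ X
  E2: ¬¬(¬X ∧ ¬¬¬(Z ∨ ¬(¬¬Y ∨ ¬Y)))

E1: (Z ∨ Z ∧ Y) ∧ ¬X ∨ (Z ∨ Z ∧ Y) ∧ X
    = Z ∨ Z ∧ Y   (distribution)
    = Z   (absorption)
E2: ¬¬(¬X ∧ ¬¬¬(Z ∨ ¬(¬¬Y ∨ ¬Y)))
    = ¬¬(¬X ∧ ¬¬¬(Z ∨ ¬Y ∧ Y))   (De Morgan)
    = ¬X ∧ ¬¬¬(Z ∨ ¬Y ∧ Y)   (double negation)
    = ¬X ∧ ¬(Z ∨ ¬Y ∧ Y)   (double negation)
    = ¬X ∧ ¬Z   (complement / identity)
These differ: at X=0, Y=1, Z=1, E1 = 1 but E2 = 0.

No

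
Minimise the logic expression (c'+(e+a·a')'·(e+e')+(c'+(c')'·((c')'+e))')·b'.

(c'+e')·b'

(c'+(e+a·a')'·(e+e')+(c'+(c')'·((c')'+e))')·b'
= (c'+(e+a·a')'·(e+e')+(c'+(c')')')·b'   — absorption
= (c'+(e+a·a')'+(c'+(c')')')·b'   — complement / identity
= (c'+(e+a·a')'+c·c')·b'   — De Morgan
= (c'+(e+a·a')')·b'   — complement / identity
= (c'+e')·b'   — complement / identity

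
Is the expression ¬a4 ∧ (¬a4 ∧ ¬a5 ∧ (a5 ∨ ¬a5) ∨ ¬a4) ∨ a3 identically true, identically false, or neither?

¬a4 ∧ (¬a4 ∧ ¬a5 ∧ (a5 ∨ ¬a5) ∨ ¬a4) ∨ a3
= ¬a4 ∧ (¬a4 ∧ ¬a5 ∨ ¬a4) ∨ a3   [complement / identity]
= ¬a4 ∧ ¬a4 ∨ a3   [absorption]
= ¬a4 ∨ a3   [idempotence]
This depends on a3, a4, so it is not a constant.

neither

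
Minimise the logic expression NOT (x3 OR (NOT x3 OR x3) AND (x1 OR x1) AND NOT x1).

NOT x3

NOT (x3 OR (NOT x3 OR x3) AND (x1 OR x1) AND NOT x1)
= NOT (x3 OR (NOT x3 OR x3) AND x1 AND NOT x1)   — idempotence
= NOT (x3 OR x1 AND NOT x1)   — complement / identity
= NOT x3   — complement / identity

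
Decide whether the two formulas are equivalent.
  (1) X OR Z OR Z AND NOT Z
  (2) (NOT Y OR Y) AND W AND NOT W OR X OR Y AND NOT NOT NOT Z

No

E1: X OR Z OR Z AND NOT Z
    = X OR Z
E2: (NOT Y OR Y) AND W AND NOT W OR X OR Y AND NOT NOT NOT Z
    = W AND NOT W OR X OR Y AND NOT NOT NOT Z
    = W AND NOT W OR X OR Y AND NOT Z
    = X OR Y AND NOT Z
These differ: at W=0, X=0, Y=1, Z=1, E1 = 1 but E2 = 0.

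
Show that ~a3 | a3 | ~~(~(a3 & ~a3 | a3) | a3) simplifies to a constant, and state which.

1

~a3 | a3 | ~~(~(a3 & ~a3 | a3) | a3)
= ~a3 | a3 | ~~(~a3 | a3)
= ~a3 | a3 | ~a3 | a3
= ~a3 | a3
= 1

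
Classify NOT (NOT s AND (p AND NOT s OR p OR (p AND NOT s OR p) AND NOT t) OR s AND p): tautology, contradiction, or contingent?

contingent

NOT (NOT s AND (p AND NOT s OR p OR (p AND NOT s OR p) AND NOT t) OR s AND p)
= NOT (NOT s AND (p AND NOT s OR p) OR s AND p)
= NOT (NOT s AND p OR s AND p)
= NOT p
This depends on p, so it is not a constant.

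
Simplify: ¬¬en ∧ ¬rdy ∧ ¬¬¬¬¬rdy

¬¬en ∧ ¬rdy ∧ ¬¬¬¬¬rdy
= en ∧ ¬rdy ∧ ¬¬¬¬¬rdy   (double negation)
= en ∧ ¬rdy ∧ ¬¬¬rdy   (double negation)
= en ∧ ¬rdy ∧ ¬rdy   (double negation)
= en ∧ ¬rdy   (idempotence)

en ∧ ¬rdy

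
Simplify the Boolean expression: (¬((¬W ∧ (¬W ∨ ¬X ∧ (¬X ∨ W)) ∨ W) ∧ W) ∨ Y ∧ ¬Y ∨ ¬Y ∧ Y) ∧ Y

¬W ∧ Y

(¬((¬W ∧ (¬W ∨ ¬X ∧ (¬X ∨ W)) ∨ W) ∧ W) ∨ Y ∧ ¬Y ∨ ¬Y ∧ Y) ∧ Y
= (¬((¬W ∧ (¬W ∨ ¬X) ∨ W) ∧ W) ∨ Y ∧ ¬Y ∨ ¬Y ∧ Y) ∧ Y   [absorption]
= (¬((¬W ∧ (¬W ∨ ¬X) ∨ W) ∧ W) ∨ ¬Y ∧ Y) ∧ Y   [complement / identity]
= (¬((¬W ∨ W) ∧ W) ∨ ¬Y ∧ Y) ∧ Y   [absorption]
= ¬((¬W ∨ W) ∧ W) ∧ Y   [complement / identity]
= ¬W ∧ Y   [complement / identity]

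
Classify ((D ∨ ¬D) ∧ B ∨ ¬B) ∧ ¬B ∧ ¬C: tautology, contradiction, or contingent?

((D ∨ ¬D) ∧ B ∨ ¬B) ∧ ¬B ∧ ¬C
= (B ∨ ¬B) ∧ ¬B ∧ ¬C   — complement / identity
= ¬B ∧ ¬C   — complement / identity
This depends on B, C, so it is not a constant.

contingent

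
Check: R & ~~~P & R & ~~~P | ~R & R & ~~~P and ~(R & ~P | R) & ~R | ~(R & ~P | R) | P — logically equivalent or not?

E1: R & ~~~P & R & ~~~P | ~R & R & ~~~P
    = (R & ~~~P | ~R) & R & ~~~P   [distribution]
    = R & ~~~P   [absorption]
    = R & ~P   [double negation]
E2: ~(R & ~P | R) & ~R | ~(R & ~P | R) | P
    = ~(R & ~P | R) | P   [absorption]
    = ~R | P   [absorption]
These differ: at P=1, R=0, E1 = 0 but E2 = 1.

No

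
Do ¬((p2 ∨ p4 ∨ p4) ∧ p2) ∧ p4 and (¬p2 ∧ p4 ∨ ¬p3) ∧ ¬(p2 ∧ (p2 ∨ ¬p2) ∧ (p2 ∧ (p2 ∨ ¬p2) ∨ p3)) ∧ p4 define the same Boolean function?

Yes

E1: ¬((p2 ∨ p4 ∨ p4) ∧ p2) ∧ p4
    = ¬((p2 ∨ p4) ∧ p2) ∧ p4
    = ¬p2 ∧ p4
E2: (¬p2 ∧ p4 ∨ ¬p3) ∧ ¬(p2 ∧ (p2 ∨ ¬p2) ∧ (p2 ∧ (p2 ∨ ¬p2) ∨ p3)) ∧ p4
    = (¬p2 ∧ p4 ∨ ¬p3) ∧ ¬(p2 ∧ (p2 ∨ ¬p2)) ∧ p4
    = (¬p2 ∧ p4 ∨ ¬p3) ∧ ¬p2 ∧ p4
    = ¬p2 ∧ p4
Both reduce to ¬p2 ∧ p4, so they are equivalent.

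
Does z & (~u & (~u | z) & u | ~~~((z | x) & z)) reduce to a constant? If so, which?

yes, False

z & (~u & (~u | z) & u | ~~~((z | x) & z))
= z & (~u & (~u | z) & u | ~~~z)   [absorption]
= z & (~u & u | ~~~z)   [absorption]
= z & ~~~z   [complement / identity]
= z & ~z   [double negation]
= 0   [complement]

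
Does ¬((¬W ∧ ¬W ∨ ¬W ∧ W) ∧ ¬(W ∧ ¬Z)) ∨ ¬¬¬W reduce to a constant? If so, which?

¬((¬W ∧ ¬W ∨ ¬W ∧ W) ∧ ¬(W ∧ ¬Z)) ∨ ¬¬¬W
= ¬(¬W ∧ ¬(W ∧ ¬Z)) ∨ ¬¬¬W   (distribution)
= W ∨ W ∧ ¬Z ∨ ¬¬¬W   (De Morgan)
= W ∨ ¬¬¬W   (absorption)
= W ∨ ¬W   (double negation)
= True   (complement)

yes, True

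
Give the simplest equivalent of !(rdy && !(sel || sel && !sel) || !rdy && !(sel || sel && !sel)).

!(rdy && !(sel || sel && !sel) || !rdy && !(sel || sel && !sel))
= !!(sel || sel && !sel)   — distribution
= !!sel   — complement / identity
= sel   — double negation

sel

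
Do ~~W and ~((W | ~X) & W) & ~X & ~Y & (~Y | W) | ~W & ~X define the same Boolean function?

E1: ~~W
    = W   (double negation)
E2: ~((W | ~X) & W) & ~X & ~Y & (~Y | W) | ~W & ~X
    = ~((W | ~X) & W) & ~X & ~Y | ~W & ~X   (absorption)
    = ~W & ~X & ~Y | ~W & ~X   (absorption)
    = ~W & ~X   (absorption)
These differ: at W=1, X=0, Y=0, E1 = 1 but E2 = 0.

No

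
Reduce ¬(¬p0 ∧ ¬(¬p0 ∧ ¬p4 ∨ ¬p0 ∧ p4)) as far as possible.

¬(¬p0 ∧ ¬(¬p0 ∧ ¬p4 ∨ ¬p0 ∧ p4))
= ¬(¬p0 ∧ ¬¬p0)   — distribution
= p0 ∨ ¬p0   — De Morgan
= True   — complement

True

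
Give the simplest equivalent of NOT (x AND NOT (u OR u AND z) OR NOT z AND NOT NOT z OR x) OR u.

NOT (x AND NOT (u OR u AND z) OR NOT z AND NOT NOT z OR x) OR u
= NOT (x AND NOT (u OR u AND z) OR NOT z AND z OR x) OR u   (double negation)
= NOT (x AND NOT (u OR u AND z) OR x) OR u   (complement / identity)
= NOT (x AND NOT u OR x) OR u   (absorption)
= NOT x OR u   (absorption)

NOT x OR u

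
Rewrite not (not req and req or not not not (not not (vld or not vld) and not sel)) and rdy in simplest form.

not sel and rdy

not (not req and req or not not not (not not (vld or not vld) and not sel)) and rdy
= not (not req and req or not not not ((vld or not vld) and not sel)) and rdy   [double negation]
= not not not not ((vld or not vld) and not sel) and rdy   [complement / identity]
= not not not not not sel and rdy   [complement / identity]
= not not not sel and rdy   [double negation]
= not sel and rdy   [double negation]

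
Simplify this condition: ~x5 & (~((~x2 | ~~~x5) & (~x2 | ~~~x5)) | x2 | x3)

~x5 & (~((~x2 | ~~~x5) & (~x2 | ~~~x5)) | x2 | x3)
= ~x5 & (~(~x2 | ~~~x5) | x2 | x3)
= ~x5 & (x2 & ~~x5 | x2 | x3)
= ~x5 & (x2 & x5 | x2 | x3)
= ~x5 & (x2 | x3)

~x5 & (x2 | x3)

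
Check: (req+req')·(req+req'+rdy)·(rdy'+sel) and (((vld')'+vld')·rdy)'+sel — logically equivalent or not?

E1: (req+req')·(req+req'+rdy)·(rdy'+sel)
    = (req+req')·(rdy'+sel)
    = rdy'+sel
E2: (((vld')'+vld')·rdy)'+sel
    = ((vld+vld')·rdy)'+sel
    = rdy'+sel
Both reduce to rdy'+sel, so they are equivalent.

Yes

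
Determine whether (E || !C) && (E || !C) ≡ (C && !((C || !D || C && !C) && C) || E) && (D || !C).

No

E1: (E || !C) && (E || !C)
    = E || !C   — idempotence
E2: (C && !((C || !D || C && !C) && C) || E) && (D || !C)
    = (C && !((C || !D) && C) || E) && (D || !C)   — complement / identity
    = (C && !C || E) && (D || !C)   — absorption
    = E && (D || !C)   — complement / identity
These differ: at C=0, D=0, E=0, E1 = 1 but E2 = 0.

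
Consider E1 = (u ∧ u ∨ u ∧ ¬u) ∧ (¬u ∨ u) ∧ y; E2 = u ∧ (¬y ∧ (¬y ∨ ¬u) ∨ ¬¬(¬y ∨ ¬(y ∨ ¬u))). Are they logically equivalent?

E1: (u ∧ u ∨ u ∧ ¬u) ∧ (¬u ∨ u) ∧ y
    = u ∧ (¬u ∨ u) ∧ y   — distribution
    = u ∧ y   — complement / identity
E2: u ∧ (¬y ∧ (¬y ∨ ¬u) ∨ ¬¬(¬y ∨ ¬(y ∨ ¬u)))
    = u ∧ (¬y ∧ (¬y ∨ ¬u) ∨ ¬(y ∧ (y ∨ ¬u)))   — De Morgan
    = u ∧ (¬y ∨ ¬(y ∧ (y ∨ ¬u)))   — absorption
    = u ∧ (¬y ∨ ¬y)   — absorption
    = u ∧ ¬y   — idempotence
These differ: at u=1, y=0, E1 = 0 but E2 = 1.

No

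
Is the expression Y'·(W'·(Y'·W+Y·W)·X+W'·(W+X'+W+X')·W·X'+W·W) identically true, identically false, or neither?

Y'·(W'·(Y'·W+Y·W)·X+W'·(W+X'+W+X')·W·X'+W·W)
= Y'·(W'·(Y'·W+Y·W)·X+W'·(W+X')·W·X'+W·W)   — idempotence
= Y'·(W'·W·X+W'·(W+X')·W·X'+W·W)   — distribution
= Y'·(W'·W·X+W'·W·X'+W·W)   — absorption
= Y'·(W'·W+W·W)   — distribution
= Y'·W   — distribution
This depends on W, Y, so it is not a constant.

neither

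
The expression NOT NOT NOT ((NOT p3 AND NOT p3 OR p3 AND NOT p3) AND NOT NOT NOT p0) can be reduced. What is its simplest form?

p3 OR p0

NOT NOT NOT ((NOT p3 AND NOT p3 OR p3 AND NOT p3) AND NOT NOT NOT p0)
= NOT NOT NOT (NOT p3 AND NOT NOT NOT p0)   — distribution
= NOT (NOT p3 AND NOT NOT NOT p0)   — double negation
= NOT (NOT p3 AND NOT p0)   — double negation
= p3 OR p0   — De Morgan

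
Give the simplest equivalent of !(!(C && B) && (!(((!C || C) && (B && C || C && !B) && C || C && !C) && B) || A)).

C && B

!(!(C && B) && (!(((!C || C) && (B && C || C && !B) && C || C && !C) && B) || A))
= !(!(C && B) && (!(((!C || C) && C && C || C && !C) && B) || A))   [distribution]
= !(!(C && B) && (!((C && C || C && !C) && B) || A))   [complement / identity]
= !(!(C && B) && (!(C && B) || A))   [distribution]
= !!(C && B)   [absorption]
= C && B   [double negation]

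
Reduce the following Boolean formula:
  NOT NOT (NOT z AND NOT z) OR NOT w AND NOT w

NOT NOT (NOT z AND NOT z) OR NOT w AND NOT w
= NOT (z OR z) OR NOT w AND NOT w   — De Morgan
= NOT z OR NOT w AND NOT w   — idempotence
= NOT z OR NOT w   — idempotence

NOT z OR NOT w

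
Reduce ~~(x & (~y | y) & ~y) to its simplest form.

~~(x & (~y | y) & ~y)
= ~~(x & ~y)   [complement / identity]
= x & ~y   [double negation]

x & ~y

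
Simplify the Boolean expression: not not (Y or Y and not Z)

Y

not not (Y or Y and not Z)
= not not Y
= Y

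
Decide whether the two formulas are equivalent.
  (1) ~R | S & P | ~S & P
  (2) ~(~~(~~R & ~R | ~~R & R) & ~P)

Yes

E1: ~R | S & P | ~S & P
    = ~R | P   [distribution]
E2: ~(~~(~~R & ~R | ~~R & R) & ~P)
    = ~(~~~~R & ~P)   [distribution]
    = ~(~~R & ~P)   [double negation]
    = ~R | P   [De Morgan]
Both reduce to ~R | P, so they are equivalent.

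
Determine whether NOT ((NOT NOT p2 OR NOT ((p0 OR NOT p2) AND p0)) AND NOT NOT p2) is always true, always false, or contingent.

NOT ((NOT NOT p2 OR NOT ((p0 OR NOT p2) AND p0)) AND NOT NOT p2)
= NOT ((NOT NOT p2 OR NOT p0) AND NOT NOT p2)   [absorption]
= NOT NOT NOT p2   [absorption]
= NOT p2   [double negation]
This depends on p2, so it is not a constant.

contingent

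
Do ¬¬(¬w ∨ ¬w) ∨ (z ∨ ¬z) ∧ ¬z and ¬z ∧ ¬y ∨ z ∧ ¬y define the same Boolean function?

No

E1: ¬¬(¬w ∨ ¬w) ∨ (z ∨ ¬z) ∧ ¬z
    = ¬¬(¬w ∨ ¬w) ∨ ¬z
    = ¬¬¬w ∨ ¬z
    = ¬w ∨ ¬z
E2: ¬z ∧ ¬y ∨ z ∧ ¬y
    = ¬y
These differ: at w=0, y=1, z=0, E1 = 1 but E2 = 0.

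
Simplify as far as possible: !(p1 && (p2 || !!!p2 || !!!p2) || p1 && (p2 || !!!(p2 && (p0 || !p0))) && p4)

!p1

!(p1 && (p2 || !!!p2 || !!!p2) || p1 && (p2 || !!!(p2 && (p0 || !p0))) && p4)
= !(p1 && (p2 || !!!p2 || !!!p2) || p1 && (p2 || !!!p2) && p4)   (complement / identity)
= !(p1 && (p2 || !!!p2) || p1 && (p2 || !!!p2) && p4)   (idempotence)
= !(p1 && (p2 || !!!p2))   (absorption)
= !(p1 && (p2 || !p2))   (double negation)
= !p1   (complement / identity)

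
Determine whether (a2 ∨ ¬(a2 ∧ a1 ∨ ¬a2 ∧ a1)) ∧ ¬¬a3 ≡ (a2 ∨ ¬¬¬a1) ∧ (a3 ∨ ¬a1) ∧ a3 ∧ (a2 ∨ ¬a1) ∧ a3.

Yes

E1: (a2 ∨ ¬(a2 ∧ a1 ∨ ¬a2 ∧ a1)) ∧ ¬¬a3
    = (a2 ∨ ¬(a2 ∧ a1 ∨ ¬a2 ∧ a1)) ∧ a3
    = (a2 ∨ ¬a1) ∧ a3
E2: (a2 ∨ ¬¬¬a1) ∧ (a3 ∨ ¬a1) ∧ a3 ∧ (a2 ∨ ¬a1) ∧ a3
    = (a2 ∨ ¬a1) ∧ (a3 ∨ ¬a1) ∧ a3 ∧ (a2 ∨ ¬a1) ∧ a3
    = (a2 ∨ ¬a1) ∧ a3 ∧ (a2 ∨ ¬a1) ∧ a3
    = (a2 ∨ ¬a1) ∧ a3
Both reduce to (a2 ∨ ¬a1) ∧ a3, so they are equivalent.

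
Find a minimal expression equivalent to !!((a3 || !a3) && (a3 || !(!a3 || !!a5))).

a3

!!((a3 || !a3) && (a3 || !(!a3 || !!a5)))
= !!((a3 || !a3) && (a3 || a3 && !a5))
= !!((a3 || !a3) && a3)
= !!a3
= a3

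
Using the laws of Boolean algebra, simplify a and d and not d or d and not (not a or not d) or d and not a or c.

a and d and not d or d and not (not a or not d) or d and not a or c
= a and d and not d or d and a and d or d and not a or c   [De Morgan]
= a and d or d and not a or c   [distribution]
= d or c   [distribution]

d or c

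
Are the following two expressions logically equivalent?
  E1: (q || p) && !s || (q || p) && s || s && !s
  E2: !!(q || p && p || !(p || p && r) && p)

E1: (q || p) && !s || (q || p) && s || s && !s
    = (q || p) && !s || (q || p) && s   (complement / identity)
    = q || p   (distribution)
E2: !!(q || p && p || !(p || p && r) && p)
    = !!(q || p && p || !p && p)   (absorption)
    = q || p && p || !p && p   (double negation)
    = q || p   (distribution)
Both reduce to q || p, so they are equivalent.

Yes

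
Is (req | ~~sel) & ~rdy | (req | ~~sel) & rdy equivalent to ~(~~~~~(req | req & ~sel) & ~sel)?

E1: (req | ~~sel) & ~rdy | (req | ~~sel) & rdy
    = req | ~~sel
    = req | sel
E2: ~(~~~~~(req | req & ~sel) & ~sel)
    = ~(~~~~~req & ~sel)
    = ~(~~~req & ~sel)
    = ~(~req & ~sel)
    = req | sel
Both reduce to req | sel, so they are equivalent.

Yes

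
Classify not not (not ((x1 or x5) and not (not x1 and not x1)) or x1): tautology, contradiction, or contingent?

not not (not ((x1 or x5) and not (not x1 and not x1)) or x1)
= not ((x1 or x5) and not (not x1 and not x1)) or x1   — double negation
= not ((x1 or x5) and (x1 or x1)) or x1   — De Morgan
= not ((x1 or x5) and x1) or x1   — idempotence
= not x1 or x1   — absorption
= True   — complement

tautology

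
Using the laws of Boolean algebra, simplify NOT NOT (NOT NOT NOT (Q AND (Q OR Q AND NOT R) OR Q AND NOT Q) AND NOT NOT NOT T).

NOT Q AND NOT T

NOT NOT (NOT NOT NOT (Q AND (Q OR Q AND NOT R) OR Q AND NOT Q) AND NOT NOT NOT T)
= NOT (NOT NOT (Q AND (Q OR Q AND NOT R) OR Q AND NOT Q) OR NOT NOT T)   — De Morgan
= NOT (Q AND (Q OR Q AND NOT R) OR Q AND NOT Q) AND NOT T   — De Morgan
= NOT (Q AND Q OR Q AND NOT Q) AND NOT T   — absorption
= NOT Q AND NOT T   — distribution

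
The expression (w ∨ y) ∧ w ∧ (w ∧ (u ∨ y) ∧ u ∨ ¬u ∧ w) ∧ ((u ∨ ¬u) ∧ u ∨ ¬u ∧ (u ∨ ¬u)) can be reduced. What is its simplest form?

w

(w ∨ y) ∧ w ∧ (w ∧ (u ∨ y) ∧ u ∨ ¬u ∧ w) ∧ ((u ∨ ¬u) ∧ u ∨ ¬u ∧ (u ∨ ¬u))
= (w ∨ y) ∧ w ∧ (w ∧ (u ∨ y) ∧ u ∨ ¬u ∧ w) ∧ (u ∨ ¬u)   (distribution)
= (w ∨ y) ∧ w ∧ (w ∧ (u ∨ y) ∧ u ∨ ¬u ∧ w)   (complement / identity)
= (w ∨ y) ∧ w ∧ (w ∧ u ∨ ¬u ∧ w)   (absorption)
= (w ∨ y) ∧ w ∧ w   (distribution)
= (w ∨ y) ∧ w   (idempotence)
= w   (absorption)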